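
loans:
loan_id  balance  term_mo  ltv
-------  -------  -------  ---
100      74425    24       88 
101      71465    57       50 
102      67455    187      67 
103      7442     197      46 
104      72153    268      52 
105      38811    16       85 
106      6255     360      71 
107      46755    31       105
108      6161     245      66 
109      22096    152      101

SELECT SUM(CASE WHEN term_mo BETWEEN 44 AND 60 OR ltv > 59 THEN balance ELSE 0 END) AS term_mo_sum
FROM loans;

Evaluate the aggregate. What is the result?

333423

loan_id=100: ✓ → 74425
loan_id=101: ✓ → 71465
loan_id=102: ✓ → 67455
loan_id=103: ✗
loan_id=104: ✗
loan_id=105: ✓ → 38811
loan_id=106: ✓ → 6255
loan_id=107: ✓ → 46755
loan_id=108: ✓ → 6161
loan_id=109: ✓ → 22096
term_mo_sum = 74425 + 71465 + 67455 + 38811 + 6255 + 46755 + 6161 + 22096 = 333423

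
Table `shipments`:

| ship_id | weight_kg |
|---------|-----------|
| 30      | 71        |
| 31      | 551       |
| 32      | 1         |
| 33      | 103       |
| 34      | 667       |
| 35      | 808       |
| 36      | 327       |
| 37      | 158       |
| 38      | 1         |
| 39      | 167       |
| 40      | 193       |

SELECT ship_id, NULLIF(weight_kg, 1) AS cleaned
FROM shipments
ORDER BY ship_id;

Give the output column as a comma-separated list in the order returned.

ship_id=30: weight_kg=71 vs 1: differ → 71
ship_id=31: weight_kg=551 vs 1: differ → 551
ship_id=32: weight_kg=1 vs 1: equal → NULL
ship_id=33: weight_kg=103 vs 1: differ → 103
ship_id=34: weight_kg=667 vs 1: differ → 667
ship_id=35: weight_kg=808 vs 1: differ → 808
ship_id=36: weight_kg=327 vs 1: differ → 327
ship_id=37: weight_kg=158 vs 1: differ → 158
ship_id=38: weight_kg=1 vs 1: equal → NULL
ship_id=39: weight_kg=167 vs 1: differ → 167
ship_id=40: weight_kg=193 vs 1: differ → 193

71, 551, NULL, 103, 667, 808, 327, 158, NULL, 167, 193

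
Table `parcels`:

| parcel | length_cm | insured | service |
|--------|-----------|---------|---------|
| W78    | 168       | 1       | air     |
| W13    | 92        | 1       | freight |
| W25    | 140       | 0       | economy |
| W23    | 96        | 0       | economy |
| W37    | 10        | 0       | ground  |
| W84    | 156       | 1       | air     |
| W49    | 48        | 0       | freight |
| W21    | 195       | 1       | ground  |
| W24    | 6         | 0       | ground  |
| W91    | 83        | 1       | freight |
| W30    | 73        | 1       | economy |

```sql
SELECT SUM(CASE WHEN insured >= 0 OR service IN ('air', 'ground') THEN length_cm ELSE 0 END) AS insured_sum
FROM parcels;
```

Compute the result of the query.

1067

parcel=W78: ✓ → 168
parcel=W13: ✓ → 92
parcel=W25: ✓ → 140
parcel=W23: ✓ → 96
parcel=W37: ✓ → 10
parcel=W84: ✓ → 156
parcel=W49: ✓ → 48
parcel=W21: ✓ → 195
parcel=W24: ✓ → 6
parcel=W91: ✓ → 83
parcel=W30: ✓ → 73
insured_sum = 168 + 92 + 140 + 96 + 10 + 156 + 48 + 195 + 6 + 83 + 73 = 1067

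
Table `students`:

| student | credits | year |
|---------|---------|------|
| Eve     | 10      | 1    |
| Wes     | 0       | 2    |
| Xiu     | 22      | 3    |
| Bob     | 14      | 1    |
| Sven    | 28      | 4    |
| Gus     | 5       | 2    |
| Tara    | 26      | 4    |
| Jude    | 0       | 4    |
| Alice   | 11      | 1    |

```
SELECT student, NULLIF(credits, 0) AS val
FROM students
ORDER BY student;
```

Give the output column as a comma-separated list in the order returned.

student=Alice: credits=11 vs 0: differ → 11
student=Bob: credits=14 vs 0: differ → 14
student=Eve: credits=10 vs 0: differ → 10
student=Gus: credits=5 vs 0: differ → 5
student=Jude: credits=0 vs 0: equal → NULL
student=Sven: credits=28 vs 0: differ → 28
student=Tara: credits=26 vs 0: differ → 26
student=Wes: credits=0 vs 0: equal → NULL
student=Xiu: credits=22 vs 0: differ → 22

11, 14, 10, 5, NULL, 28, 26, NULL, 22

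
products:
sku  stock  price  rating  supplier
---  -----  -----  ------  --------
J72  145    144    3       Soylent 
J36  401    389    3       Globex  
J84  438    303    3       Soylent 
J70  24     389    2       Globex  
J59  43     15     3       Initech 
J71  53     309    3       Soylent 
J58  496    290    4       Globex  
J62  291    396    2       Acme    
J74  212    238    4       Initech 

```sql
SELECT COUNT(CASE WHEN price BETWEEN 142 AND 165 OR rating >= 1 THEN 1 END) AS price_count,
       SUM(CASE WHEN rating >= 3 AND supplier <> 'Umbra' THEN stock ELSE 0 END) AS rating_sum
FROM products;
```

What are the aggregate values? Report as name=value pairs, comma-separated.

price_count=9, rating_sum=1788

[price_count: price BETWEEN 142 AND 165 OR rating >= 1]
sku=J72: ✓ → 1
sku=J36: ✓ → 1
sku=J84: ✓ → 1
sku=J70: ✓ → 1
sku=J59: ✓ → 1
sku=J71: ✓ → 1
sku=J58: ✓ → 1
sku=J62: ✓ → 1
sku=J74: ✓ → 1
price_count = COUNT(1, 1, 1, 1, 1, 1, 1, 1, 1) = 9
—
[rating_sum: rating >= 3 AND supplier <> 'Umbra']
sku=J72: ✓ → 145
sku=J36: ✓ → 401
sku=J84: ✓ → 438
sku=J70: ✗
sku=J59: ✓ → 43
sku=J71: ✓ → 53
sku=J58: ✓ → 496
sku=J62: ✗
sku=J74: ✓ → 212
rating_sum = 145 + 401 + 438 + 43 + 53 + 496 + 212 = 1788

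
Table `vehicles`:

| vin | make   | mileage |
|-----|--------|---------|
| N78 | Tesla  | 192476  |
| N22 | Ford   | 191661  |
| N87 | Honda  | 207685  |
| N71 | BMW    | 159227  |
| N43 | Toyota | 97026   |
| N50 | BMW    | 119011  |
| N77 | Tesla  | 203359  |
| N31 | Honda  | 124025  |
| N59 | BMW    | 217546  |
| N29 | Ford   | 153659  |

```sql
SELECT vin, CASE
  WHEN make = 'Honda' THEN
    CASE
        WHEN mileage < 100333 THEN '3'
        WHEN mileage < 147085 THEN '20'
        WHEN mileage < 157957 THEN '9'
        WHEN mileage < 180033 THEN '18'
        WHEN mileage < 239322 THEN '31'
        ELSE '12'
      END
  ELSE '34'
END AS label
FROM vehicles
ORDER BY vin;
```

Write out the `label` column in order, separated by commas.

34, 34, 20, 34, 34, 34, 34, 34, 34, 31

vin=N22: make='Ford' → outer ELSE → 34
vin=N29: make='Ford' → outer ELSE → 34
vin=N31: make='Honda' → inner[mileage < 147085] → 20
vin=N43: make='Toyota' → outer ELSE → 34
vin=N50: make='BMW' → outer ELSE → 34
vin=N59: make='BMW' → outer ELSE → 34
vin=N71: make='BMW' → outer ELSE → 34
vin=N77: make='Tesla' → outer ELSE → 34
vin=N78: make='Tesla' → outer ELSE → 34
vin=N87: make='Honda' → inner[mileage < 239322] → 31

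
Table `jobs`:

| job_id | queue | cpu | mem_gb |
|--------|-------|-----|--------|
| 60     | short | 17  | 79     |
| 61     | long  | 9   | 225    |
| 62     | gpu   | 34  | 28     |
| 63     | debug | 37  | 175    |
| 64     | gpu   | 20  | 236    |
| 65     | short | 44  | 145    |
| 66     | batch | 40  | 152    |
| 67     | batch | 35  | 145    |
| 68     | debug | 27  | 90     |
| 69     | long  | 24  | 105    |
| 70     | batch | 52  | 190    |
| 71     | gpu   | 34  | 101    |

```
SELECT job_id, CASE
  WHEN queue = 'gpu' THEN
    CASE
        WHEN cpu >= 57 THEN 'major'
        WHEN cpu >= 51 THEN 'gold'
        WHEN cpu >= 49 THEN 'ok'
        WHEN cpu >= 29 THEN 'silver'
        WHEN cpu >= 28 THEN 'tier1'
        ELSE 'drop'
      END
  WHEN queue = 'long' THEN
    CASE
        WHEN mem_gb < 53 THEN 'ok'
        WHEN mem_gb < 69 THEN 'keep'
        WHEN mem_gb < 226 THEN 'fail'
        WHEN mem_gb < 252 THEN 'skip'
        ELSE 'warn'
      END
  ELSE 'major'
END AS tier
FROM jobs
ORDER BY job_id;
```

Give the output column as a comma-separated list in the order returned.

job_id=60: queue='short' → outer ELSE → major
job_id=61: queue='long' → inner[mem_gb < 226] → fail
job_id=62: queue='gpu' → inner[cpu >= 29] → silver
job_id=63: queue='debug' → outer ELSE → major
job_id=64: queue='gpu' → inner[ELSE] → drop
job_id=65: queue='short' → outer ELSE → major
job_id=66: queue='batch' → outer ELSE → major
job_id=67: queue='batch' → outer ELSE → major
job_id=68: queue='debug' → outer ELSE → major
job_id=69: queue='long' → inner[mem_gb < 226] → fail
job_id=70: queue='batch' → outer ELSE → major
job_id=71: queue='gpu' → inner[cpu >= 29] → silver

major, fail, silver, major, drop, major, major, major, major, fail, major, silver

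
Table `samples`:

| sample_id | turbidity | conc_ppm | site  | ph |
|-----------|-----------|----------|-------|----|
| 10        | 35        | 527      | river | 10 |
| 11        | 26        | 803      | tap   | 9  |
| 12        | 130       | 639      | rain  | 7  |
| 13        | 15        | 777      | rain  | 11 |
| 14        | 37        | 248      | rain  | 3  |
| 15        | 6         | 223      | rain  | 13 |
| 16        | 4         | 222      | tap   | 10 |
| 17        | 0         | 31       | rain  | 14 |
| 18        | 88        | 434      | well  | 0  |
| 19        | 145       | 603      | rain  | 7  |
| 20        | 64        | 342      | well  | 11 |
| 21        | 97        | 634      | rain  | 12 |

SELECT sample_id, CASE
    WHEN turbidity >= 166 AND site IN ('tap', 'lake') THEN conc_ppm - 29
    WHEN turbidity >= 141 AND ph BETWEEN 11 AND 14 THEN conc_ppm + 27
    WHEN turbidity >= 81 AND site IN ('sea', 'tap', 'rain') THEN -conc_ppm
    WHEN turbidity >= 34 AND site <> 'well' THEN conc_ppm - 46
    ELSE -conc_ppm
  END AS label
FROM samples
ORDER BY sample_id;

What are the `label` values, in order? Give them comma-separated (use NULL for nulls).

481, -803, -639, -777, 202, -223, -222, -31, -434, -603, -342, -634

sample_id=10: turbidity >= 34 AND site <> 'well' → 481
sample_id=11: ELSE → -803
sample_id=12: turbidity >= 81 AND site IN ('sea', 'tap', 'rain') → -639
sample_id=13: ELSE → -777
sample_id=14: turbidity >= 34 AND site <> 'well' → 202
sample_id=15: ELSE → -223
sample_id=16: ELSE → -222
sample_id=17: ELSE → -31
sample_id=18: ELSE → -434
sample_id=19: turbidity >= 81 AND site IN ('sea', 'tap', 'rain') → -603
sample_id=20: ELSE → -342
sample_id=21: turbidity >= 81 AND site IN ('sea', 'tap', 'rain') → -634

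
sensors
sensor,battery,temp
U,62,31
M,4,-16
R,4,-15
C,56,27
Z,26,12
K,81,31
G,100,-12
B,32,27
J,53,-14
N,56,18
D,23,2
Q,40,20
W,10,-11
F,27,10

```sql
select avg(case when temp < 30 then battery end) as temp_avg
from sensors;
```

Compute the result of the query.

sensor=U: ✗
sensor=M: ✓ → 4
sensor=R: ✓ → 4
sensor=C: ✓ → 56
sensor=Z: ✓ → 26
sensor=K: ✗
sensor=G: ✓ → 100
sensor=B: ✓ → 32
sensor=J: ✓ → 53
sensor=N: ✓ → 56
sensor=D: ✓ → 23
sensor=Q: ✓ → 40
sensor=W: ✓ → 10
sensor=F: ✓ → 27
temp_avg = (4 + 4 + 56 + 26 + 100 + 32 + 53 + 56 + 23 + 40 + 10 + 27) / 12 = 35.9166666667

35.9166666667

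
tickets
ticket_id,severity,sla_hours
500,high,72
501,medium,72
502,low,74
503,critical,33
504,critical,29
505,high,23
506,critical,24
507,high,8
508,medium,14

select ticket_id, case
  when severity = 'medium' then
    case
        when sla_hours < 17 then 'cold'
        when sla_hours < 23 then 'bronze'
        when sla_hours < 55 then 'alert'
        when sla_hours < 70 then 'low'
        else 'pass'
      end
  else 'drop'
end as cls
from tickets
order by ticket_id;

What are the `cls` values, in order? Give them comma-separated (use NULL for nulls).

ticket_id=500: severity='high' → outer ELSE → drop
ticket_id=501: severity='medium' → inner[ELSE] → pass
ticket_id=502: severity='low' → outer ELSE → drop
ticket_id=503: severity='critical' → outer ELSE → drop
ticket_id=504: severity='critical' → outer ELSE → drop
ticket_id=505: severity='high' → outer ELSE → drop
ticket_id=506: severity='critical' → outer ELSE → drop
ticket_id=507: severity='high' → outer ELSE → drop
ticket_id=508: severity='medium' → inner[sla_hours < 17] → cold

drop, pass, drop, drop, drop, drop, drop, drop, cold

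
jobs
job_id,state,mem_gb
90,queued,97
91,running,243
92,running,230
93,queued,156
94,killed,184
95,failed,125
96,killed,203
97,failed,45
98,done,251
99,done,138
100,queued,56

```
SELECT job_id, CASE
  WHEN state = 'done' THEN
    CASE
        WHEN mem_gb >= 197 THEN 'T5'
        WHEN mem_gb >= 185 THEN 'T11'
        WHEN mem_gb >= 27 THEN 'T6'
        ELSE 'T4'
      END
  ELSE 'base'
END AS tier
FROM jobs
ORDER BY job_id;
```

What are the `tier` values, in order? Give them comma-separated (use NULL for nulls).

job_id=90: state='queued' → outer ELSE → base
job_id=91: state='running' → outer ELSE → base
job_id=92: state='running' → outer ELSE → base
job_id=93: state='queued' → outer ELSE → base
job_id=94: state='killed' → outer ELSE → base
job_id=95: state='failed' → outer ELSE → base
job_id=96: state='killed' → outer ELSE → base
job_id=97: state='failed' → outer ELSE → base
job_id=98: state='done' → inner[mem_gb >= 197] → T5
job_id=99: state='done' → inner[mem_gb >= 27] → T6
job_id=100: state='queued' → outer ELSE → base

base, base, base, base, base, base, base, base, T5, T6, base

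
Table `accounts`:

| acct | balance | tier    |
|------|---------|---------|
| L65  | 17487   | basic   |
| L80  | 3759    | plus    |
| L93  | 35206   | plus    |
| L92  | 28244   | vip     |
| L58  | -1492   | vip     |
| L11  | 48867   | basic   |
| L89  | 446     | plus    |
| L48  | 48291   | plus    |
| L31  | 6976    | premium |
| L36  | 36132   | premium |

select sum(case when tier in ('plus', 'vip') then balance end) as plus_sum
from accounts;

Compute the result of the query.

acct=L65: ✗
acct=L80: ✓ → 3759
acct=L93: ✓ → 35206
acct=L92: ✓ → 28244
acct=L58: ✓ → -1492
acct=L11: ✗
acct=L89: ✓ → 446
acct=L48: ✓ → 48291
acct=L31: ✗
acct=L36: ✗
plus_sum = 3759 + 35206 + 28244 + -1492 + 446 + 48291 = 114454

114454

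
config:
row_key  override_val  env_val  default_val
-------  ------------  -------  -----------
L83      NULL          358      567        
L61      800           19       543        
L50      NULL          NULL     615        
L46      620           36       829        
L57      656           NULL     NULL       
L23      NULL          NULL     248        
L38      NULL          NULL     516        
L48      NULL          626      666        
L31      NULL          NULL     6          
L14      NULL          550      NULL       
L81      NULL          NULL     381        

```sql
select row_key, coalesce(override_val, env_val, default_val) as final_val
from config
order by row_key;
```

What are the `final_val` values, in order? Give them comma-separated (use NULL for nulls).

550, 248, 6, 516, 620, 626, 615, 656, 800, 381, 358

row_key=L14: override_val=NULL, env_val=550 → 550
row_key=L23: override_val=NULL, env_val=NULL, default_val=248 → 248
row_key=L31: override_val=NULL, env_val=NULL, default_val=6 → 6
row_key=L38: override_val=NULL, env_val=NULL, default_val=516 → 516
row_key=L46: override_val=620 → 620
row_key=L48: override_val=NULL, env_val=626 → 626
row_key=L50: override_val=NULL, env_val=NULL, default_val=615 → 615
row_key=L57: override_val=656 → 656
row_key=L61: override_val=800 → 800
row_key=L81: override_val=NULL, env_val=NULL, default_val=381 → 381
row_key=L83: override_val=NULL, env_val=358 → 358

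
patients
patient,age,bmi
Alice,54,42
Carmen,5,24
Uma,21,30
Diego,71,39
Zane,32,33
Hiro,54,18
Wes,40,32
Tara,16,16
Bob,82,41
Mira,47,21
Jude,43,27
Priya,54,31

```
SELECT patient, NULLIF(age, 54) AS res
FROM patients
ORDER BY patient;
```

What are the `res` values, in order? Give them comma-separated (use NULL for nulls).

patient=Alice: age=54 vs 54: equal → NULL
patient=Bob: age=82 vs 54: differ → 82
patient=Carmen: age=5 vs 54: differ → 5
patient=Diego: age=71 vs 54: differ → 71
patient=Hiro: age=54 vs 54: equal → NULL
patient=Jude: age=43 vs 54: differ → 43
patient=Mira: age=47 vs 54: differ → 47
patient=Priya: age=54 vs 54: equal → NULL
patient=Tara: age=16 vs 54: differ → 16
patient=Uma: age=21 vs 54: differ → 21
patient=Wes: age=40 vs 54: differ → 40
patient=Zane: age=32 vs 54: differ → 32

NULL, 82, 5, 71, NULL, 43, 47, NULL, 16, 21, 40, 32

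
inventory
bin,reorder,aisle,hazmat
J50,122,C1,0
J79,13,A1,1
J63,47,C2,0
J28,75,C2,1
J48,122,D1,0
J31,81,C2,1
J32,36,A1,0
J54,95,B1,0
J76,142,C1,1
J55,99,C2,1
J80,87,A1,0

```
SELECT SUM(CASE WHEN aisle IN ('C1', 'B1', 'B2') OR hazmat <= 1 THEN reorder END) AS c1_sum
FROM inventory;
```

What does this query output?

919

bin=J50: ✓ → 122
bin=J79: ✓ → 13
bin=J63: ✓ → 47
bin=J28: ✓ → 75
bin=J48: ✓ → 122
bin=J31: ✓ → 81
bin=J32: ✓ → 36
bin=J54: ✓ → 95
bin=J76: ✓ → 142
bin=J55: ✓ → 99
bin=J80: ✓ → 87
c1_sum = 122 + 13 + 47 + 75 + 122 + 81 + 36 + 95 + 142 + 99 + 87 = 919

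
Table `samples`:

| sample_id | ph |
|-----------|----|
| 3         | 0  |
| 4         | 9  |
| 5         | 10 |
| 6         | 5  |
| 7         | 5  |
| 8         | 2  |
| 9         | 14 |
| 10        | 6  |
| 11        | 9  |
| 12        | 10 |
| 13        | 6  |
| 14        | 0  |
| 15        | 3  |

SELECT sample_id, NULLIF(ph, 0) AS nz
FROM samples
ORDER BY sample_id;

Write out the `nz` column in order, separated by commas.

sample_id=3: ph=0 vs 0: equal → NULL
sample_id=4: ph=9 vs 0: differ → 9
sample_id=5: ph=10 vs 0: differ → 10
sample_id=6: ph=5 vs 0: differ → 5
sample_id=7: ph=5 vs 0: differ → 5
sample_id=8: ph=2 vs 0: differ → 2
sample_id=9: ph=14 vs 0: differ → 14
sample_id=10: ph=6 vs 0: differ → 6
sample_id=11: ph=9 vs 0: differ → 9
sample_id=12: ph=10 vs 0: differ → 10
sample_id=13: ph=6 vs 0: differ → 6
sample_id=14: ph=0 vs 0: equal → NULL
sample_id=15: ph=3 vs 0: differ → 3

NULL, 9, 10, 5, 5, 2, 14, 6, 9, 10, 6, NULL, 3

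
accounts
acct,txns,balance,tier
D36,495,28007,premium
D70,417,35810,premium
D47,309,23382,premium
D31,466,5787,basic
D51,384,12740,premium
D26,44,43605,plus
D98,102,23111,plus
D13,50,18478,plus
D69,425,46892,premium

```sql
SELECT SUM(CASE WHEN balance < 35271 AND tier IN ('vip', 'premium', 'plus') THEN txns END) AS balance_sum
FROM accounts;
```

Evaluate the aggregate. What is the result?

1340

acct=D36: ✓ → 495
acct=D70: ✗
acct=D47: ✓ → 309
acct=D31: ✗
acct=D51: ✓ → 384
acct=D26: ✗
acct=D98: ✓ → 102
acct=D13: ✓ → 50
acct=D69: ✗
balance_sum = 495 + 309 + 384 + 102 + 50 = 1340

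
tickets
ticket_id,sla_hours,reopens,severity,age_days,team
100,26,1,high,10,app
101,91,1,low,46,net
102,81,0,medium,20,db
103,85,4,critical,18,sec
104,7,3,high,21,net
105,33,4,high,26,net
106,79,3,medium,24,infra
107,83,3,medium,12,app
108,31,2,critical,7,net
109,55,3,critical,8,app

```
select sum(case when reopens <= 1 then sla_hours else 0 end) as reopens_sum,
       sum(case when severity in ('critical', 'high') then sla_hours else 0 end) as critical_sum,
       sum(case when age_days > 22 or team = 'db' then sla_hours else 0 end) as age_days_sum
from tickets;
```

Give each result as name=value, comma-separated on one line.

reopens_sum=198, critical_sum=237, age_days_sum=284

[reopens_sum: reopens <= 1]
ticket_id=100: ✓ → 26
ticket_id=101: ✓ → 91
ticket_id=102: ✓ → 81
ticket_id=103: ✗
ticket_id=104: ✗
ticket_id=105: ✗
ticket_id=106: ✗
ticket_id=107: ✗
ticket_id=108: ✗
ticket_id=109: ✗
reopens_sum = 26 + 91 + 81 = 198
—
[critical_sum: severity in ('critical', 'high')]
ticket_id=100: ✓ → 26
ticket_id=101: ✗
ticket_id=102: ✗
ticket_id=103: ✓ → 85
ticket_id=104: ✓ → 7
ticket_id=105: ✓ → 33
ticket_id=106: ✗
ticket_id=107: ✗
ticket_id=108: ✓ → 31
ticket_id=109: ✓ → 55
critical_sum = 26 + 85 + 7 + 33 + 31 + 55 = 237
—
[age_days_sum: age_days > 22 or team = 'db']
ticket_id=100: ✗
ticket_id=101: ✓ → 91
ticket_id=102: ✓ → 81
ticket_id=103: ✗
ticket_id=104: ✗
ticket_id=105: ✓ → 33
ticket_id=106: ✓ → 79
ticket_id=107: ✗
ticket_id=108: ✗
ticket_id=109: ✗
age_days_sum = 91 + 81 + 33 + 79 = 284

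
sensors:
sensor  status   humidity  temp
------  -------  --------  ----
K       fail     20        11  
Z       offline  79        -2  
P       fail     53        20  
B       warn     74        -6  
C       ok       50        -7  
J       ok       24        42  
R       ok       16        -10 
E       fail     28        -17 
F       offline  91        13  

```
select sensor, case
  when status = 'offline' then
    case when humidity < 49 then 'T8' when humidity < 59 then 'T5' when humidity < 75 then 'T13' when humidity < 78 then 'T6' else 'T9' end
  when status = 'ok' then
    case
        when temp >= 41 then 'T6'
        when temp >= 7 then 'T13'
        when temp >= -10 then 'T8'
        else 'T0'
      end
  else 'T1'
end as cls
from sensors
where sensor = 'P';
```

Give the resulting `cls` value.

sensor = P: status=fail, humidity=53, temp=20.
status='fail' → outer ELSE → T1

T1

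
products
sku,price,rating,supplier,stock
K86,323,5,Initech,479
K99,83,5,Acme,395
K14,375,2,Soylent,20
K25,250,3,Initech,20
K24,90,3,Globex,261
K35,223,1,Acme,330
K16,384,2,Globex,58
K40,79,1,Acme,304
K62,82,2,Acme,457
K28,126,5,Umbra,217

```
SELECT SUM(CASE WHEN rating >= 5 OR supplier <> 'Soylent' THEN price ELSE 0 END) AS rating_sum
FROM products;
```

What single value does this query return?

sku=K86: ✓ → 323
sku=K99: ✓ → 83
sku=K14: ✗
sku=K25: ✓ → 250
sku=K24: ✓ → 90
sku=K35: ✓ → 223
sku=K16: ✓ → 384
sku=K40: ✓ → 79
sku=K62: ✓ → 82
sku=K28: ✓ → 126
rating_sum = 323 + 83 + 250 + 90 + 223 + 384 + 79 + 82 + 126 = 1640

1640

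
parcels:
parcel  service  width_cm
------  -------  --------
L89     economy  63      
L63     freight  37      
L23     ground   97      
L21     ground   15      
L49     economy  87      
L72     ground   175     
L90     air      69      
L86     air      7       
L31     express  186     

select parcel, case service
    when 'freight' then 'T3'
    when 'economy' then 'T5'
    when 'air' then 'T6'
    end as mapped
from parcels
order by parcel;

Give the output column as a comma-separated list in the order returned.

parcel=L21: (no match → NULL) → NULL
parcel=L23: (no match → NULL) → NULL
parcel=L31: (no match → NULL) → NULL
parcel=L49: service='economy' → T5
parcel=L63: service='freight' → T3
parcel=L72: (no match → NULL) → NULL
parcel=L86: service='air' → T6
parcel=L89: service='economy' → T5
parcel=L90: service='air' → T6

NULL, NULL, NULL, T5, T3, NULL, T6, T5, T6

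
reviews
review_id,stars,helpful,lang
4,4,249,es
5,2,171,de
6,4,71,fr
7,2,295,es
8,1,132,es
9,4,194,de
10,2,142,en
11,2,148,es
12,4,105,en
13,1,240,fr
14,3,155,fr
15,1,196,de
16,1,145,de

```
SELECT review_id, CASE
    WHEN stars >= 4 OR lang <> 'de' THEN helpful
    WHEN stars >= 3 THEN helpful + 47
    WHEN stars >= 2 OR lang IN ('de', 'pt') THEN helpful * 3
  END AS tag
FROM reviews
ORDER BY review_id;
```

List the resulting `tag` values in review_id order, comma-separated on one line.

249, 513, 71, 295, 132, 194, 142, 148, 105, 240, 155, 588, 435

review_id=4: stars >= 4 OR lang <> 'de' → 249
review_id=5: stars >= 2 OR lang IN ('de', 'pt') → 513
review_id=6: stars >= 4 OR lang <> 'de' → 71
review_id=7: stars >= 4 OR lang <> 'de' → 295
review_id=8: stars >= 4 OR lang <> 'de' → 132
review_id=9: stars >= 4 OR lang <> 'de' → 194
review_id=10: stars >= 4 OR lang <> 'de' → 142
review_id=11: stars >= 4 OR lang <> 'de' → 148
review_id=12: stars >= 4 OR lang <> 'de' → 105
review_id=13: stars >= 4 OR lang <> 'de' → 240
review_id=14: stars >= 4 OR lang <> 'de' → 155
review_id=15: stars >= 2 OR lang IN ('de', 'pt') → 588
review_id=16: stars >= 2 OR lang IN ('de', 'pt') → 435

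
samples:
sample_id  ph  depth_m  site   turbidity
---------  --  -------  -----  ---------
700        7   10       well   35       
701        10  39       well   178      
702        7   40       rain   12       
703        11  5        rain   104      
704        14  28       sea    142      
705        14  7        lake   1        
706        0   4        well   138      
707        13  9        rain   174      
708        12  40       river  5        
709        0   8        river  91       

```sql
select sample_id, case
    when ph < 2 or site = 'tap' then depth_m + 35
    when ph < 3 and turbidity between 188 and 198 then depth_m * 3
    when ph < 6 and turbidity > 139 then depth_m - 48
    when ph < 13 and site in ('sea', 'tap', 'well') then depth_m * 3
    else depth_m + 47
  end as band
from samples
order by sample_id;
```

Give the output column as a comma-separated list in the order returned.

sample_id=700: ph < 13 and site in ('sea', 'tap', 'well') → 30
sample_id=701: ph < 13 and site in ('sea', 'tap', 'well') → 117
sample_id=702: ELSE → 87
sample_id=703: ELSE → 52
sample_id=704: ELSE → 75
sample_id=705: ELSE → 54
sample_id=706: ph < 2 or site = 'tap' → 39
sample_id=707: ELSE → 56
sample_id=708: ELSE → 87
sample_id=709: ph < 2 or site = 'tap' → 43

30, 117, 87, 52, 75, 54, 39, 56, 87, 43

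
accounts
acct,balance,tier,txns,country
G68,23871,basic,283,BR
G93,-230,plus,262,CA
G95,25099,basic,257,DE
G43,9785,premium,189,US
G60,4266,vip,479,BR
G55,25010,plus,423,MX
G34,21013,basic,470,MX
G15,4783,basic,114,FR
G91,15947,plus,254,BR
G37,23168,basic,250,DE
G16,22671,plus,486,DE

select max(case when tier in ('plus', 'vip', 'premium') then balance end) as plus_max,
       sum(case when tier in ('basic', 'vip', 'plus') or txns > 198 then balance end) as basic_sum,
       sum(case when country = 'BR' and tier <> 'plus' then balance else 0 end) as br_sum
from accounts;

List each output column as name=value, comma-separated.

[plus_max: tier in ('plus', 'vip', 'premium')]
acct=G68: ✗
acct=G93: ✓ → -230
acct=G95: ✗
acct=G43: ✓ → 9785
acct=G60: ✓ → 4266
acct=G55: ✓ → 25010
acct=G34: ✗
acct=G15: ✗
acct=G91: ✓ → 15947
acct=G37: ✗
acct=G16: ✓ → 22671
plus_max = MAX(-230, 9785, 4266, 25010, 15947, 22671) = 25010
—
[basic_sum: tier in ('basic', 'vip', 'plus') or txns > 198]
acct=G68: ✓ → 23871
acct=G93: ✓ → -230
acct=G95: ✓ → 25099
acct=G43: ✗
acct=G60: ✓ → 4266
acct=G55: ✓ → 25010
acct=G34: ✓ → 21013
acct=G15: ✓ → 4783
acct=G91: ✓ → 15947
acct=G37: ✓ → 23168
acct=G16: ✓ → 22671
basic_sum = 23871 + -230 + 25099 + 4266 + 25010 + 21013 + 4783 + 15947 + 23168 + 22671 = 165598
—
[br_sum: country = 'BR' and tier <> 'plus']
acct=G68: ✓ → 23871
acct=G93: ✗
acct=G95: ✗
acct=G43: ✗
acct=G60: ✓ → 4266
acct=G55: ✗
acct=G34: ✗
acct=G15: ✗
acct=G91: ✗
acct=G37: ✗
acct=G16: ✗
br_sum = 23871 + 4266 = 28137

plus_max=25010, basic_sum=165598, br_sum=28137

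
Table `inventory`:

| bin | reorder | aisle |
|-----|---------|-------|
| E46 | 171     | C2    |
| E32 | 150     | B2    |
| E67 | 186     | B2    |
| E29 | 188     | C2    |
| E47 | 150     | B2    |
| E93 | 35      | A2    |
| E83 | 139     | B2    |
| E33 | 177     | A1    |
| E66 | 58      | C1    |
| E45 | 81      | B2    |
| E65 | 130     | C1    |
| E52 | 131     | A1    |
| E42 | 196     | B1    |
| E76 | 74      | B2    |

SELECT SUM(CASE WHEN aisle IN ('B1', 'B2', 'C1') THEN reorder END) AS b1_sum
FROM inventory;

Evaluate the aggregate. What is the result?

bin=E46: ✗
bin=E32: ✓ → 150
bin=E67: ✓ → 186
bin=E29: ✗
bin=E47: ✓ → 150
bin=E93: ✗
bin=E83: ✓ → 139
bin=E33: ✗
bin=E66: ✓ → 58
bin=E45: ✓ → 81
bin=E65: ✓ → 130
bin=E52: ✗
bin=E42: ✓ → 196
bin=E76: ✓ → 74
b1_sum = 150 + 186 + 150 + 139 + 58 + 81 + 130 + 196 + 74 = 1164

1164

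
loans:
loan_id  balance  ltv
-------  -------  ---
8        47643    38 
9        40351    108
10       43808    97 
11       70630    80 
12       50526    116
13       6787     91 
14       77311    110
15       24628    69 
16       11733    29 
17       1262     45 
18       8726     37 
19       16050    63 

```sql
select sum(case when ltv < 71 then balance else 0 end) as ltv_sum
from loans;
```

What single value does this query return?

loan_id=8: ✓ → 47643
loan_id=9: ✗
loan_id=10: ✗
loan_id=11: ✗
loan_id=12: ✗
loan_id=13: ✗
loan_id=14: ✗
loan_id=15: ✓ → 24628
loan_id=16: ✓ → 11733
loan_id=17: ✓ → 1262
loan_id=18: ✓ → 8726
loan_id=19: ✓ → 16050
ltv_sum = 47643 + 24628 + 11733 + 1262 + 8726 + 16050 = 110042

110042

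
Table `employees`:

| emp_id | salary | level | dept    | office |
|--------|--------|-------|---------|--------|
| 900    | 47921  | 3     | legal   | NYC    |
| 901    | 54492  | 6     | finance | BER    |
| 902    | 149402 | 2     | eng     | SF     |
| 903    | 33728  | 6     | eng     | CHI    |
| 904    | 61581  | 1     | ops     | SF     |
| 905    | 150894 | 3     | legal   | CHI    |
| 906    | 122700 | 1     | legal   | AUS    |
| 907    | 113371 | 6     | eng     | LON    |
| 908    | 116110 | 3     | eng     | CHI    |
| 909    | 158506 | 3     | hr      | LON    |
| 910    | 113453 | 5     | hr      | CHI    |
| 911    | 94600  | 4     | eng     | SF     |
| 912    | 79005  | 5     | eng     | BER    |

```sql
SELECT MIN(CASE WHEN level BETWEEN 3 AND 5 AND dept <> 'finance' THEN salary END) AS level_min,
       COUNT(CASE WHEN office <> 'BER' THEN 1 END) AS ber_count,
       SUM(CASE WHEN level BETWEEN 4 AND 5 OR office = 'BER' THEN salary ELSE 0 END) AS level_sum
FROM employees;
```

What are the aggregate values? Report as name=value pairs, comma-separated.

level_min=47921, ber_count=11, level_sum=341550

[level_min: level BETWEEN 3 AND 5 AND dept <> 'finance']
emp_id=900: ✓ → 47921
emp_id=901: ✗
emp_id=902: ✗
emp_id=903: ✗
emp_id=904: ✗
emp_id=905: ✓ → 150894
emp_id=906: ✗
emp_id=907: ✗
emp_id=908: ✓ → 116110
emp_id=909: ✓ → 158506
emp_id=910: ✓ → 113453
emp_id=911: ✓ → 94600
emp_id=912: ✓ → 79005
level_min = MIN(47921, 150894, 116110, 158506, 113453, 94600, 79005) = 47921
—
[ber_count: office <> 'BER']
emp_id=900: ✓ → 1
emp_id=901: ✗
emp_id=902: ✓ → 1
emp_id=903: ✓ → 1
emp_id=904: ✓ → 1
emp_id=905: ✓ → 1
emp_id=906: ✓ → 1
emp_id=907: ✓ → 1
emp_id=908: ✓ → 1
emp_id=909: ✓ → 1
emp_id=910: ✓ → 1
emp_id=911: ✓ → 1
emp_id=912: ✗
ber_count = COUNT(1, 1, 1, 1, 1, 1, 1, 1, 1, 1, 1) = 11
—
[level_sum: level BETWEEN 4 AND 5 OR office = 'BER']
emp_id=900: ✗
emp_id=901: ✓ → 54492
emp_id=902: ✗
emp_id=903: ✗
emp_id=904: ✗
emp_id=905: ✗
emp_id=906: ✗
emp_id=907: ✗
emp_id=908: ✗
emp_id=909: ✗
emp_id=910: ✓ → 113453
emp_id=911: ✓ → 94600
emp_id=912: ✓ → 79005
level_sum = 54492 + 113453 + 94600 + 79005 = 341550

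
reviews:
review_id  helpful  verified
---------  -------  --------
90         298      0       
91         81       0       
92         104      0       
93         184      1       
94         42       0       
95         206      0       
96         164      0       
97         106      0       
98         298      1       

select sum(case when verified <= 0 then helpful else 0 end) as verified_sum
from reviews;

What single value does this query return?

1001

review_id=90: ✓ → 298
review_id=91: ✓ → 81
review_id=92: ✓ → 104
review_id=93: ✗
review_id=94: ✓ → 42
review_id=95: ✓ → 206
review_id=96: ✓ → 164
review_id=97: ✓ → 106
review_id=98: ✗
verified_sum = 298 + 81 + 104 + 42 + 206 + 164 + 106 = 1001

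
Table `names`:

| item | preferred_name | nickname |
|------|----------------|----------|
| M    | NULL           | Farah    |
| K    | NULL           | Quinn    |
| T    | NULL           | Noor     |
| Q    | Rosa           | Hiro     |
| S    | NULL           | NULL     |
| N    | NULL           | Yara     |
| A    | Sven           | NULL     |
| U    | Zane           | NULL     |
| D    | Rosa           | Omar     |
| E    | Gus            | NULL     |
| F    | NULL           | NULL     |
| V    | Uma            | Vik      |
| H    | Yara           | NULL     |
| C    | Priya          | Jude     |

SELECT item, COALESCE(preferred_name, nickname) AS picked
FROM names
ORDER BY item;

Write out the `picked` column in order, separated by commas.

item=A: preferred_name=Sven → Sven
item=C: preferred_name=Priya → Priya
item=D: preferred_name=Rosa → Rosa
item=E: preferred_name=Gus → Gus
item=F: preferred_name=NULL, nickname=NULL (all NULL) → NULL
item=H: preferred_name=Yara → Yara
item=K: preferred_name=NULL, nickname=Quinn → Quinn
item=M: preferred_name=NULL, nickname=Farah → Farah
item=N: preferred_name=NULL, nickname=Yara → Yara
item=Q: preferred_name=Rosa → Rosa
item=S: preferred_name=NULL, nickname=NULL (all NULL) → NULL
item=T: preferred_name=NULL, nickname=Noor → Noor
item=U: preferred_name=Zane → Zane
item=V: preferred_name=Uma → Uma

Sven, Priya, Rosa, Gus, NULL, Yara, Quinn, Farah, Yara, Rosa, NULL, Noor, Zane, Uma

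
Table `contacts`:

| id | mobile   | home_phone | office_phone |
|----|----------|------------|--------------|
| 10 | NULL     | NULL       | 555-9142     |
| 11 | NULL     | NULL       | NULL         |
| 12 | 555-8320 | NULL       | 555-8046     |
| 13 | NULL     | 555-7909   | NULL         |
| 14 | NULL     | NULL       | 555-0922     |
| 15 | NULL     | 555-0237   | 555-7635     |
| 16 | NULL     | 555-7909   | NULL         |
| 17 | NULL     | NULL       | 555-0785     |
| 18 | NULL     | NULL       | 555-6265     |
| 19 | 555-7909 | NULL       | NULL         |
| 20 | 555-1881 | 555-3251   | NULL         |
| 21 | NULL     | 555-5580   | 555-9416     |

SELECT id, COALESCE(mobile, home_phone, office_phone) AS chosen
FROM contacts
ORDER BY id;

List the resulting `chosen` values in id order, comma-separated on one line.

id=10: mobile=NULL, home_phone=NULL, office_phone=555-9142 → 555-9142
id=11: mobile=NULL, home_phone=NULL, office_phone=NULL (all NULL) → NULL
id=12: mobile=555-8320 → 555-8320
id=13: mobile=NULL, home_phone=555-7909 → 555-7909
id=14: mobile=NULL, home_phone=NULL, office_phone=555-0922 → 555-0922
id=15: mobile=NULL, home_phone=555-0237 → 555-0237
id=16: mobile=NULL, home_phone=555-7909 → 555-7909
id=17: mobile=NULL, home_phone=NULL, office_phone=555-0785 → 555-0785
id=18: mobile=NULL, home_phone=NULL, office_phone=555-6265 → 555-6265
id=19: mobile=555-7909 → 555-7909
id=20: mobile=555-1881 → 555-1881
id=21: mobile=NULL, home_phone=555-5580 → 555-5580

555-9142, NULL, 555-8320, 555-7909, 555-0922, 555-0237, 555-7909, 555-0785, 555-6265, 555-7909, 555-1881, 555-5580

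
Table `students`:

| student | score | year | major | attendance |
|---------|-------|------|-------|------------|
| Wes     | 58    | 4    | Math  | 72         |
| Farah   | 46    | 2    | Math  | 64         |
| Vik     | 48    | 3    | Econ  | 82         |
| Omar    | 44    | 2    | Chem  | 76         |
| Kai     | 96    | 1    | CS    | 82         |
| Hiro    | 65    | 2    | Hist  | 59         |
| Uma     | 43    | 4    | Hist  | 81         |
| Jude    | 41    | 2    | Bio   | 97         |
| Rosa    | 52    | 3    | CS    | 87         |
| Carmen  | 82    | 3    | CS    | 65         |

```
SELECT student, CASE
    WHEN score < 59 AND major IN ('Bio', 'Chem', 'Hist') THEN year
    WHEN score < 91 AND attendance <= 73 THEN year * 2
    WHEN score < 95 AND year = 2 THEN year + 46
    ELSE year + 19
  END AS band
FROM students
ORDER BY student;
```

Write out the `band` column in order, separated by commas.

student=Carmen: score < 91 AND attendance <= 73 → 6
student=Farah: score < 91 AND attendance <= 73 → 4
student=Hiro: score < 91 AND attendance <= 73 → 4
student=Jude: score < 59 AND major IN ('Bio', 'Chem', 'Hist') → 2
student=Kai: ELSE → 20
student=Omar: score < 59 AND major IN ('Bio', 'Chem', 'Hist') → 2
student=Rosa: ELSE → 22
student=Uma: score < 59 AND major IN ('Bio', 'Chem', 'Hist') → 4
student=Vik: ELSE → 22
student=Wes: score < 91 AND attendance <= 73 → 8

6, 4, 4, 2, 20, 2, 22, 4, 22, 8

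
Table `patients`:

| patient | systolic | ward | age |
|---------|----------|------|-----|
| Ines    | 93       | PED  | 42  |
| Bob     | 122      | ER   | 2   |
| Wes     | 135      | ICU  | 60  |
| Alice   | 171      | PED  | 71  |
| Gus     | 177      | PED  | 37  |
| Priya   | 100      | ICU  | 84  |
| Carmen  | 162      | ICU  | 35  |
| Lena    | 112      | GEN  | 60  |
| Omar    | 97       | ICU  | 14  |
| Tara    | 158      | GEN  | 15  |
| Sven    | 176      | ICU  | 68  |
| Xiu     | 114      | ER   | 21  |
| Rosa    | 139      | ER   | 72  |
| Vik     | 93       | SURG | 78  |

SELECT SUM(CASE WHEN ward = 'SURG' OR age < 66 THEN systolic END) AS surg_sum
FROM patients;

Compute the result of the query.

1263

patient=Ines: ✓ → 93
patient=Bob: ✓ → 122
patient=Wes: ✓ → 135
patient=Alice: ✗
patient=Gus: ✓ → 177
patient=Priya: ✗
patient=Carmen: ✓ → 162
patient=Lena: ✓ → 112
patient=Omar: ✓ → 97
patient=Tara: ✓ → 158
patient=Sven: ✗
patient=Xiu: ✓ → 114
patient=Rosa: ✗
patient=Vik: ✓ → 93
surg_sum = 93 + 122 + 135 + 177 + 162 + 112 + 97 + 158 + 114 + 93 = 1263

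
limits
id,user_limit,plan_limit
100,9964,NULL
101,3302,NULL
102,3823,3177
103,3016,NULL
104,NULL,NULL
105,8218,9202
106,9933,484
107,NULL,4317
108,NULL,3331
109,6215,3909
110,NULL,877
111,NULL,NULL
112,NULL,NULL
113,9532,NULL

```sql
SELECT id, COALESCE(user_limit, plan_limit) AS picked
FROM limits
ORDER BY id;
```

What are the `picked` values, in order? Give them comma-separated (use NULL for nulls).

9964, 3302, 3823, 3016, NULL, 8218, 9933, 4317, 3331, 6215, 877, NULL, NULL, 9532

id=100: user_limit=9964 → 9964
id=101: user_limit=3302 → 3302
id=102: user_limit=3823 → 3823
id=103: user_limit=3016 → 3016
id=104: user_limit=NULL, plan_limit=NULL (all NULL) → NULL
id=105: user_limit=8218 → 8218
id=106: user_limit=9933 → 9933
id=107: user_limit=NULL, plan_limit=4317 → 4317
id=108: user_limit=NULL, plan_limit=3331 → 3331
id=109: user_limit=6215 → 6215
id=110: user_limit=NULL, plan_limit=877 → 877
id=111: user_limit=NULL, plan_limit=NULL (all NULL) → NULL
id=112: user_limit=NULL, plan_limit=NULL (all NULL) → NULL
id=113: user_limit=9532 → 9532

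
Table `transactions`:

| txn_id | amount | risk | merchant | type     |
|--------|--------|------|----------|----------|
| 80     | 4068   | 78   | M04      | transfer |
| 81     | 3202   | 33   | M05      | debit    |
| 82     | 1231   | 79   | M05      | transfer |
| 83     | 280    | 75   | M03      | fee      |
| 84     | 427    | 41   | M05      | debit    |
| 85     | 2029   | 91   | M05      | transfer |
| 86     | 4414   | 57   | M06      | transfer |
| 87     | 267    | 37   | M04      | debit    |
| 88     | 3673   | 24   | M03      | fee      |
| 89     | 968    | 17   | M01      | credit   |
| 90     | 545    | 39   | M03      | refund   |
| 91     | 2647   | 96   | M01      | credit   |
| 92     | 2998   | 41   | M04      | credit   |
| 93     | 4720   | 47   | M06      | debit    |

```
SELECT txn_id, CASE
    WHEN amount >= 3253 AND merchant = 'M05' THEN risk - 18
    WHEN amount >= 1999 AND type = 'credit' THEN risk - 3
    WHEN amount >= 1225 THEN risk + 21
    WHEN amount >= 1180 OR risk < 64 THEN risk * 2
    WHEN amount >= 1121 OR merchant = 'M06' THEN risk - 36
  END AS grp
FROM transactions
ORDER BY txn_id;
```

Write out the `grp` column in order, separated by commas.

txn_id=80: amount >= 1225 → 99
txn_id=81: amount >= 1225 → 54
txn_id=82: amount >= 1225 → 100
txn_id=83: (no match → NULL) → NULL
txn_id=84: amount >= 1180 OR risk < 64 → 82
txn_id=85: amount >= 1225 → 112
txn_id=86: amount >= 1225 → 78
txn_id=87: amount >= 1180 OR risk < 64 → 74
txn_id=88: amount >= 1225 → 45
txn_id=89: amount >= 1180 OR risk < 64 → 34
txn_id=90: amount >= 1180 OR risk < 64 → 78
txn_id=91: amount >= 1999 AND type = 'credit' → 93
txn_id=92: amount >= 1999 AND type = 'credit' → 38
txn_id=93: amount >= 1225 → 68

99, 54, 100, NULL, 82, 112, 78, 74, 45, 34, 78, 93, 38, 68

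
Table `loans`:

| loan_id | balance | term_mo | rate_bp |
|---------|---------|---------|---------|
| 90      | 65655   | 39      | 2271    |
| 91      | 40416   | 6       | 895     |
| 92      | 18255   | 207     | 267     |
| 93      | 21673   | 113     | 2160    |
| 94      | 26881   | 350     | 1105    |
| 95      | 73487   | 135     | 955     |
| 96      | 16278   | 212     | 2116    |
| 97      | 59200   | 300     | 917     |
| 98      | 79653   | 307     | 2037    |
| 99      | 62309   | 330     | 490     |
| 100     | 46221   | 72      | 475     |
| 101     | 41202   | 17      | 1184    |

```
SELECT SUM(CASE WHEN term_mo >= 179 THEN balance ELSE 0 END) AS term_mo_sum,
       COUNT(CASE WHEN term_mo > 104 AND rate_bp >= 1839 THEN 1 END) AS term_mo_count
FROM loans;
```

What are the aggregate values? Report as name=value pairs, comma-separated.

term_mo_sum=262576, term_mo_count=3

[term_mo_sum: term_mo >= 179]
loan_id=90: ✗
loan_id=91: ✗
loan_id=92: ✓ → 18255
loan_id=93: ✗
loan_id=94: ✓ → 26881
loan_id=95: ✗
loan_id=96: ✓ → 16278
loan_id=97: ✓ → 59200
loan_id=98: ✓ → 79653
loan_id=99: ✓ → 62309
loan_id=100: ✗
loan_id=101: ✗
term_mo_sum = 18255 + 26881 + 16278 + 59200 + 79653 + 62309 = 262576
—
[term_mo_count: term_mo > 104 AND rate_bp >= 1839]
loan_id=90: ✗
loan_id=91: ✗
loan_id=92: ✗
loan_id=93: ✓ → 1
loan_id=94: ✗
loan_id=95: ✗
loan_id=96: ✓ → 1
loan_id=97: ✗
loan_id=98: ✓ → 1
loan_id=99: ✗
loan_id=100: ✗
loan_id=101: ✗
term_mo_count = COUNT(1, 1, 1) = 3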